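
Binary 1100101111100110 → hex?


Group into 4-bit nibbles: 1100101111100110
  1100 = C
  1011 = B
  1110 = E
  0110 = 6
= 0xCBE6


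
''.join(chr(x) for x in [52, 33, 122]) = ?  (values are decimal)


Codes (decimal): 52 33 122
Per-code ASCII lookup:
  52  (range 48-57: digits, 52 - 48 = 4) → '4'
  33  (special character) → '!'
  122  (range 97-122: lowercase, 122 - 97 = 25) → 'z'
= '4!z'


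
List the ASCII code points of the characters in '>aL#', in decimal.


String: '>aL#'  (4 characters)
Per-character ASCII lookup:
  '>': special character: '>' = 62
  'a': lowercase starts at 97: 'a' = 97 + 0 = 97
  'L': uppercase starts at 65: 'L' = 65 + 11 = 76
  '#': special character: '#' = 35
= 62 97 76 35


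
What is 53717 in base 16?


Divide by 16 repeatedly:
53717 ÷ 16 = 3357 remainder 5 (5)
3357 ÷ 16 = 209 remainder 13 (D)
209 ÷ 16 = 13 remainder 1 (1)
13 ÷ 16 = 0 remainder 13 (D)
Reading remainders bottom-up:
= 0xD1D5


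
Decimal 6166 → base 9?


Divide by 9 repeatedly:
6166 ÷ 9 = 685 remainder 1
685 ÷ 9 = 76 remainder 1
76 ÷ 9 = 8 remainder 4
8 ÷ 9 = 0 remainder 8
Reading remainders bottom-up:
= 8411


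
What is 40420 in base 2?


Divide by 2 repeatedly:
40420 ÷ 2 = 20210 remainder 0
20210 ÷ 2 = 10105 remainder 0
10105 ÷ 2 = 5052 remainder 1
5052 ÷ 2 = 2526 remainder 0
2526 ÷ 2 = 1263 remainder 0
1263 ÷ 2 = 631 remainder 1
631 ÷ 2 = 315 remainder 1
315 ÷ 2 = 157 remainder 1
157 ÷ 2 = 78 remainder 1
78 ÷ 2 = 39 remainder 0
39 ÷ 2 = 19 remainder 1
19 ÷ 2 = 9 remainder 1
9 ÷ 2 = 4 remainder 1
4 ÷ 2 = 2 remainder 0
2 ÷ 2 = 1 remainder 0
1 ÷ 2 = 0 remainder 1
Reading remainders bottom-up:
= 1001110111100100


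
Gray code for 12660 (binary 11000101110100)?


Binary: 11000101110100
Gray code: G = B XOR (B >> 1)
B >> 1 = 01100010111010
11000101110100 XOR 01100010111010:
  1 XOR 0 = 1
  1 XOR 1 = 0
  0 XOR 1 = 1
  0 XOR 0 = 0
  0 XOR 0 = 0
  1 XOR 0 = 1
  0 XOR 1 = 1
  1 XOR 0 = 1
  1 XOR 1 = 0
  1 XOR 1 = 0
  0 XOR 1 = 1
  1 XOR 0 = 1
  0 XOR 1 = 1
  0 XOR 0 = 0
= 10100111001110


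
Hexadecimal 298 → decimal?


Positional values:
Position 0: 8 × 16^0 = 8 × 1 = 8
Position 1: 9 × 16^1 = 9 × 16 = 144
Position 2: 2 × 16^2 = 2 × 256 = 512
Sum = 8 + 144 + 512
= 664


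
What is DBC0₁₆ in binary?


Each hex digit → 4 binary bits:
  D = 1101
  B = 1011
  C = 1100
  0 = 0000
Concatenate: 1101 1011 1100 0000
= 1101101111000000


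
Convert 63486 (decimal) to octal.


Divide by 8 repeatedly:
63486 ÷ 8 = 7935 remainder 6
7935 ÷ 8 = 991 remainder 7
991 ÷ 8 = 123 remainder 7
123 ÷ 8 = 15 remainder 3
15 ÷ 8 = 1 remainder 7
1 ÷ 8 = 0 remainder 1
Reading remainders bottom-up:
= 0o173776


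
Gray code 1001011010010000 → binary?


Gray code: 1001011010010000
MSB stays the same: 1
Each subsequent bit = prev_binary XOR current_gray:
  B[1] = 1 XOR 0 = 1
  B[2] = 1 XOR 0 = 1
  B[3] = 1 XOR 1 = 0
  B[4] = 0 XOR 0 = 0
  B[5] = 0 XOR 1 = 1
  B[6] = 1 XOR 1 = 0
  B[7] = 0 XOR 0 = 0
  B[8] = 0 XOR 1 = 1
  B[9] = 1 XOR 0 = 1
  B[10] = 1 XOR 0 = 1
  B[11] = 1 XOR 1 = 0
  B[12] = 0 XOR 0 = 0
  B[13] = 0 XOR 0 = 0
  B[14] = 0 XOR 0 = 0
  B[15] = 0 XOR 0 = 0
= 1110010011100000 (58592 decimal)


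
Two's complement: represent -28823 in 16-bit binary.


Original: 0111000010010111
Step 1 - Invert all bits: 1000111101101000
Step 2 - Add 1: 1000111101101000 + 1
= 1000111101101001 (represents -28823)


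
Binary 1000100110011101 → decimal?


Positional values:
Bit 0: 1 × 2^0 = 1
Bit 2: 1 × 2^2 = 4
Bit 3: 1 × 2^3 = 8
Bit 4: 1 × 2^4 = 16
Bit 7: 1 × 2^7 = 128
Bit 8: 1 × 2^8 = 256
Bit 11: 1 × 2^11 = 2048
Bit 15: 1 × 2^15 = 32768
Sum = 1 + 4 + 8 + 16 + 128 + 256 + 2048 + 32768
= 35229


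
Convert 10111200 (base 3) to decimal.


Positional values (base 3):
  0 × 3^0 = 0 × 1 = 0
  0 × 3^1 = 0 × 3 = 0
  2 × 3^2 = 2 × 9 = 18
  1 × 3^3 = 1 × 27 = 27
  1 × 3^4 = 1 × 81 = 81
  1 × 3^5 = 1 × 243 = 243
  0 × 3^6 = 0 × 729 = 0
  1 × 3^7 = 1 × 2187 = 2187
Sum = 0 + 0 + 18 + 27 + 81 + 243 + 0 + 2187
= 2556


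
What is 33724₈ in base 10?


Positional values:
Position 0: 4 × 8^0 = 4
Position 1: 2 × 8^1 = 16
Position 2: 7 × 8^2 = 448
Position 3: 3 × 8^3 = 1536
Position 4: 3 × 8^4 = 12288
Sum = 4 + 16 + 448 + 1536 + 12288
= 14292


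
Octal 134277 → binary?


Each octal digit → 3 binary bits:
  1 = 001
  3 = 011
  4 = 100
  2 = 010
  7 = 111
  7 = 111
Concatenate: 001 011 100 010 111 111
= 001011100010111111


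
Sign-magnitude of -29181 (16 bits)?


Sign bit: 1 (negative)
Magnitude: 29181 = 111000111111101
= 1111000111111101


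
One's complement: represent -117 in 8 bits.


Original: 01110101
Invert all bits:
  bit 0: 0 → 1
  bit 1: 1 → 0
  bit 2: 1 → 0
  bit 3: 1 → 0
  bit 4: 0 → 1
  bit 5: 1 → 0
  bit 6: 0 → 1
  bit 7: 1 → 0
= 10001010


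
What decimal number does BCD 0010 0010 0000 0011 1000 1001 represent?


Each 4-bit group → digit:
  0010 → 2
  0010 → 2
  0000 → 0
  0011 → 3
  1000 → 8
  1001 → 9
= 220389


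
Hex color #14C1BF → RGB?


Hex: #14C1BF
R = 14₁₆ = 20
G = C1₁₆ = 193
B = BF₁₆ = 191
= RGB(20, 193, 191)


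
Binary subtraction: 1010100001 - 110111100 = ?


Align and subtract column by column (LSB to MSB, borrowing when needed):
  1010100001
- 0110111100
  ----------
  col 0: (1 - 0 borrow-in) - 0 → 1 - 0 = 1, borrow out 0
  col 1: (0 - 0 borrow-in) - 0 → 0 - 0 = 0, borrow out 0
  col 2: (0 - 0 borrow-in) - 1 → borrow from next column: (0+2) - 1 = 1, borrow out 1
  col 3: (0 - 1 borrow-in) - 1 → borrow from next column: (-1+2) - 1 = 0, borrow out 1
  col 4: (0 - 1 borrow-in) - 1 → borrow from next column: (-1+2) - 1 = 0, borrow out 1
  col 5: (1 - 1 borrow-in) - 1 → borrow from next column: (0+2) - 1 = 1, borrow out 1
  col 6: (0 - 1 borrow-in) - 0 → borrow from next column: (-1+2) - 0 = 1, borrow out 1
  col 7: (1 - 1 borrow-in) - 1 → borrow from next column: (0+2) - 1 = 1, borrow out 1
  col 8: (0 - 1 borrow-in) - 1 → borrow from next column: (-1+2) - 1 = 0, borrow out 1
  col 9: (1 - 1 borrow-in) - 0 → 0 - 0 = 0, borrow out 0
Reading bits MSB→LSB: 0011100101
Strip leading zeros: 11100101
= 11100101


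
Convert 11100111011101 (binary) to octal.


Group into 3-bit groups: 011100111011101
  011 = 3
  100 = 4
  111 = 7
  011 = 3
  101 = 5
= 0o34735


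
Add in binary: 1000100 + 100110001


Align and add column by column (LSB to MSB, carry propagating):
  0001000100
+ 0100110001
  ----------
  col 0: 0 + 1 + 0 (carry in) = 1 → bit 1, carry out 0
  col 1: 0 + 0 + 0 (carry in) = 0 → bit 0, carry out 0
  col 2: 1 + 0 + 0 (carry in) = 1 → bit 1, carry out 0
  col 3: 0 + 0 + 0 (carry in) = 0 → bit 0, carry out 0
  col 4: 0 + 1 + 0 (carry in) = 1 → bit 1, carry out 0
  col 5: 0 + 1 + 0 (carry in) = 1 → bit 1, carry out 0
  col 6: 1 + 0 + 0 (carry in) = 1 → bit 1, carry out 0
  col 7: 0 + 0 + 0 (carry in) = 0 → bit 0, carry out 0
  col 8: 0 + 1 + 0 (carry in) = 1 → bit 1, carry out 0
  col 9: 0 + 0 + 0 (carry in) = 0 → bit 0, carry out 0
Reading bits MSB→LSB: 0101110101
Strip leading zeros: 101110101
= 101110101


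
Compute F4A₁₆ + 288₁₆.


Align and add column by column (LSB to MSB, each column mod 16 with carry):
  0F4A
+ 0288
  ----
  col 0: A(10) + 8(8) + 0 (carry in) = 18 → 2(2), carry out 1
  col 1: 4(4) + 8(8) + 1 (carry in) = 13 → D(13), carry out 0
  col 2: F(15) + 2(2) + 0 (carry in) = 17 → 1(1), carry out 1
  col 3: 0(0) + 0(0) + 1 (carry in) = 1 → 1(1), carry out 0
Reading digits MSB→LSB: 11D2
Strip leading zeros: 11D2
= 0x11D2


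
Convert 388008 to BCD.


Each digit → 4-bit binary:
  3 → 0011
  8 → 1000
  8 → 1000
  0 → 0000
  0 → 0000
  8 → 1000
= 0011 1000 1000 0000 0000 1000


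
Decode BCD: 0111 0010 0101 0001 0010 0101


Each 4-bit group → digit:
  0111 → 7
  0010 → 2
  0101 → 5
  0001 → 1
  0010 → 2
  0101 → 5
= 725125


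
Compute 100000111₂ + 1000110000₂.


Align and add column by column (LSB to MSB, carry propagating):
  00100000111
+ 01000110000
  -----------
  col 0: 1 + 0 + 0 (carry in) = 1 → bit 1, carry out 0
  col 1: 1 + 0 + 0 (carry in) = 1 → bit 1, carry out 0
  col 2: 1 + 0 + 0 (carry in) = 1 → bit 1, carry out 0
  col 3: 0 + 0 + 0 (carry in) = 0 → bit 0, carry out 0
  col 4: 0 + 1 + 0 (carry in) = 1 → bit 1, carry out 0
  col 5: 0 + 1 + 0 (carry in) = 1 → bit 1, carry out 0
  col 6: 0 + 0 + 0 (carry in) = 0 → bit 0, carry out 0
  col 7: 0 + 0 + 0 (carry in) = 0 → bit 0, carry out 0
  col 8: 1 + 0 + 0 (carry in) = 1 → bit 1, carry out 0
  col 9: 0 + 1 + 0 (carry in) = 1 → bit 1, carry out 0
  col 10: 0 + 0 + 0 (carry in) = 0 → bit 0, carry out 0
Reading bits MSB→LSB: 01100110111
Strip leading zeros: 1100110111
= 1100110111


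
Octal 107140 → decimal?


Positional values:
Position 0: 0 × 8^0 = 0
Position 1: 4 × 8^1 = 32
Position 2: 1 × 8^2 = 64
Position 3: 7 × 8^3 = 3584
Position 4: 0 × 8^4 = 0
Position 5: 1 × 8^5 = 32768
Sum = 0 + 32 + 64 + 3584 + 0 + 32768
= 36448


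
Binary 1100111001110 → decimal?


Positional values:
Bit 1: 1 × 2^1 = 2
Bit 2: 1 × 2^2 = 4
Bit 3: 1 × 2^3 = 8
Bit 6: 1 × 2^6 = 64
Bit 7: 1 × 2^7 = 128
Bit 8: 1 × 2^8 = 256
Bit 11: 1 × 2^11 = 2048
Bit 12: 1 × 2^12 = 4096
Sum = 2 + 4 + 8 + 64 + 128 + 256 + 2048 + 4096
= 6606


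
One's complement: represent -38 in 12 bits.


Original: 000000100110
Invert all bits:
  bit 0: 0 → 1
  bit 1: 0 → 1
  bit 2: 0 → 1
  bit 3: 0 → 1
  bit 4: 0 → 1
  bit 5: 0 → 1
  bit 6: 1 → 0
  bit 7: 0 → 1
  bit 8: 0 → 1
  bit 9: 1 → 0
  bit 10: 1 → 0
  bit 11: 0 → 1
= 111111011001


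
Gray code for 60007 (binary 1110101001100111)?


Binary: 1110101001100111
Gray code: G = B XOR (B >> 1)
B >> 1 = 0111010100110011
1110101001100111 XOR 0111010100110011:
  1 XOR 0 = 1
  1 XOR 1 = 0
  1 XOR 1 = 0
  0 XOR 1 = 1
  1 XOR 0 = 1
  0 XOR 1 = 1
  1 XOR 0 = 1
  0 XOR 1 = 1
  0 XOR 0 = 0
  1 XOR 0 = 1
  1 XOR 1 = 0
  0 XOR 1 = 1
  0 XOR 0 = 0
  1 XOR 0 = 1
  1 XOR 1 = 0
  1 XOR 1 = 0
= 1001111101010100


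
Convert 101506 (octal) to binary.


Each octal digit → 3 binary bits:
  1 = 001
  0 = 000
  1 = 001
  5 = 101
  0 = 000
  6 = 110
Concatenate: 001 000 001 101 000 110
= 001000001101000110


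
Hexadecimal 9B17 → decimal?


Positional values:
Position 0: 7 × 16^0 = 7 × 1 = 7
Position 1: 1 × 16^1 = 1 × 16 = 16
Position 2: B × 16^2 = 11 × 256 = 2816
Position 3: 9 × 16^3 = 9 × 4096 = 36864
Sum = 7 + 16 + 2816 + 36864
= 39703


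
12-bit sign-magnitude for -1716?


Sign bit: 1 (negative)
Magnitude: 1716 = 11010110100
= 111010110100


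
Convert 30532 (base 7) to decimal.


Positional values (base 7):
  2 × 7^0 = 2 × 1 = 2
  3 × 7^1 = 3 × 7 = 21
  5 × 7^2 = 5 × 49 = 245
  0 × 7^3 = 0 × 343 = 0
  3 × 7^4 = 3 × 2401 = 7203
Sum = 2 + 21 + 245 + 0 + 7203
= 7471


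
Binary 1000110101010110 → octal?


Group into 3-bit groups: 001000110101010110
  001 = 1
  000 = 0
  110 = 6
  101 = 5
  010 = 2
  110 = 6
= 0o106526


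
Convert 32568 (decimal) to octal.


Divide by 8 repeatedly:
32568 ÷ 8 = 4071 remainder 0
4071 ÷ 8 = 508 remainder 7
508 ÷ 8 = 63 remainder 4
63 ÷ 8 = 7 remainder 7
7 ÷ 8 = 0 remainder 7
Reading remainders bottom-up:
= 0o77470


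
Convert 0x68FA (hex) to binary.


Each hex digit → 4 binary bits:
  6 = 0110
  8 = 1000
  F = 1111
  A = 1010
Concatenate: 0110 1000 1111 1010
= 0110100011111010


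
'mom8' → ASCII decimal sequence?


String: 'mom8'  (4 characters)
Per-character ASCII lookup:
  'm': lowercase starts at 97: 'm' = 97 + 12 = 109
  'o': lowercase starts at 97: 'o' = 97 + 14 = 111
  'm': lowercase starts at 97: 'm' = 97 + 12 = 109
  '8': digits start at 48: '8' = 48 + 8 = 56
= 109 111 109 56


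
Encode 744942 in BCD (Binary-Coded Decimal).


Each digit → 4-bit binary:
  7 → 0111
  4 → 0100
  4 → 0100
  9 → 1001
  4 → 0100
  2 → 0010
= 0111 0100 0100 1001 0100 0010


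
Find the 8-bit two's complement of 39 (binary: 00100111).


Original: 00100111
Step 1 - Invert all bits: 11011000
Step 2 - Add 1: 11011000 + 1
= 11011001 (represents -39)


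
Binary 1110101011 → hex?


Group into 4-bit nibbles: 001110101011
  0011 = 3
  1010 = A
  1011 = B
= 0x3AB


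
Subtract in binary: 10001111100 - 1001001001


Align and subtract column by column (LSB to MSB, borrowing when needed):
  10001111100
- 01001001001
  -----------
  col 0: (0 - 0 borrow-in) - 1 → borrow from next column: (0+2) - 1 = 1, borrow out 1
  col 1: (0 - 1 borrow-in) - 0 → borrow from next column: (-1+2) - 0 = 1, borrow out 1
  col 2: (1 - 1 borrow-in) - 0 → 0 - 0 = 0, borrow out 0
  col 3: (1 - 0 borrow-in) - 1 → 1 - 1 = 0, borrow out 0
  col 4: (1 - 0 borrow-in) - 0 → 1 - 0 = 1, borrow out 0
  col 5: (1 - 0 borrow-in) - 0 → 1 - 0 = 1, borrow out 0
  col 6: (1 - 0 borrow-in) - 1 → 1 - 1 = 0, borrow out 0
  col 7: (0 - 0 borrow-in) - 0 → 0 - 0 = 0, borrow out 0
  col 8: (0 - 0 borrow-in) - 0 → 0 - 0 = 0, borrow out 0
  col 9: (0 - 0 borrow-in) - 1 → borrow from next column: (0+2) - 1 = 1, borrow out 1
  col 10: (1 - 1 borrow-in) - 0 → 0 - 0 = 0, borrow out 0
Reading bits MSB→LSB: 01000110011
Strip leading zeros: 1000110011
= 1000110011


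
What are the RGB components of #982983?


Hex: #982983
R = 98₁₆ = 152
G = 29₁₆ = 41
B = 83₁₆ = 131
= RGB(152, 41, 131)


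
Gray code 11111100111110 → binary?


Gray code: 11111100111110
MSB stays the same: 1
Each subsequent bit = prev_binary XOR current_gray:
  B[1] = 1 XOR 1 = 0
  B[2] = 0 XOR 1 = 1
  B[3] = 1 XOR 1 = 0
  B[4] = 0 XOR 1 = 1
  B[5] = 1 XOR 1 = 0
  B[6] = 0 XOR 0 = 0
  B[7] = 0 XOR 0 = 0
  B[8] = 0 XOR 1 = 1
  B[9] = 1 XOR 1 = 0
  B[10] = 0 XOR 1 = 1
  B[11] = 1 XOR 1 = 0
  B[12] = 0 XOR 1 = 1
  B[13] = 1 XOR 0 = 1
= 10101000101011 (10795 decimal)


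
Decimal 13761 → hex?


Divide by 16 repeatedly:
13761 ÷ 16 = 860 remainder 1 (1)
860 ÷ 16 = 53 remainder 12 (C)
53 ÷ 16 = 3 remainder 5 (5)
3 ÷ 16 = 0 remainder 3 (3)
Reading remainders bottom-up:
= 0x35C1


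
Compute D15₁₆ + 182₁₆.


Align and add column by column (LSB to MSB, each column mod 16 with carry):
  0D15
+ 0182
  ----
  col 0: 5(5) + 2(2) + 0 (carry in) = 7 → 7(7), carry out 0
  col 1: 1(1) + 8(8) + 0 (carry in) = 9 → 9(9), carry out 0
  col 2: D(13) + 1(1) + 0 (carry in) = 14 → E(14), carry out 0
  col 3: 0(0) + 0(0) + 0 (carry in) = 0 → 0(0), carry out 0
Reading digits MSB→LSB: 0E97
Strip leading zeros: E97
= 0xE97


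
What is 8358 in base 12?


Divide by 12 repeatedly:
8358 ÷ 12 = 696 remainder 6
696 ÷ 12 = 58 remainder 0
58 ÷ 12 = 4 remainder 10
4 ÷ 12 = 0 remainder 4
Reading remainders bottom-up:
= 4A06


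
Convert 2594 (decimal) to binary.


Divide by 2 repeatedly:
2594 ÷ 2 = 1297 remainder 0
1297 ÷ 2 = 648 remainder 1
648 ÷ 2 = 324 remainder 0
324 ÷ 2 = 162 remainder 0
162 ÷ 2 = 81 remainder 0
81 ÷ 2 = 40 remainder 1
40 ÷ 2 = 20 remainder 0
20 ÷ 2 = 10 remainder 0
10 ÷ 2 = 5 remainder 0
5 ÷ 2 = 2 remainder 1
2 ÷ 2 = 1 remainder 0
1 ÷ 2 = 0 remainder 1
Reading remainders bottom-up:
= 101000100010


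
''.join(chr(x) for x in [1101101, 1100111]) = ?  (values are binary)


Codes (binary): 1101101 1100111
Per-code ASCII lookup:
  1101101 = 109  (range 97-122: lowercase, 109 - 97 = 12) → 'm'
  1100111 = 103  (range 97-122: lowercase, 103 - 97 = 6) → 'g'
= 'mg'


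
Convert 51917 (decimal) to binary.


Divide by 2 repeatedly:
51917 ÷ 2 = 25958 remainder 1
25958 ÷ 2 = 12979 remainder 0
12979 ÷ 2 = 6489 remainder 1
6489 ÷ 2 = 3244 remainder 1
3244 ÷ 2 = 1622 remainder 0
1622 ÷ 2 = 811 remainder 0
811 ÷ 2 = 405 remainder 1
405 ÷ 2 = 202 remainder 1
202 ÷ 2 = 101 remainder 0
101 ÷ 2 = 50 remainder 1
50 ÷ 2 = 25 remainder 0
25 ÷ 2 = 12 remainder 1
12 ÷ 2 = 6 remainder 0
6 ÷ 2 = 3 remainder 0
3 ÷ 2 = 1 remainder 1
1 ÷ 2 = 0 remainder 1
Reading remainders bottom-up:
= 1100101011001101


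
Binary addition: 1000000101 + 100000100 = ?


Align and add column by column (LSB to MSB, carry propagating):
  01000000101
+ 00100000100
  -----------
  col 0: 1 + 0 + 0 (carry in) = 1 → bit 1, carry out 0
  col 1: 0 + 0 + 0 (carry in) = 0 → bit 0, carry out 0
  col 2: 1 + 1 + 0 (carry in) = 2 → bit 0, carry out 1
  col 3: 0 + 0 + 1 (carry in) = 1 → bit 1, carry out 0
  col 4: 0 + 0 + 0 (carry in) = 0 → bit 0, carry out 0
  col 5: 0 + 0 + 0 (carry in) = 0 → bit 0, carry out 0
  col 6: 0 + 0 + 0 (carry in) = 0 → bit 0, carry out 0
  col 7: 0 + 0 + 0 (carry in) = 0 → bit 0, carry out 0
  col 8: 0 + 1 + 0 (carry in) = 1 → bit 1, carry out 0
  col 9: 1 + 0 + 0 (carry in) = 1 → bit 1, carry out 0
  col 10: 0 + 0 + 0 (carry in) = 0 → bit 0, carry out 0
Reading bits MSB→LSB: 01100001001
Strip leading zeros: 1100001001
= 1100001001


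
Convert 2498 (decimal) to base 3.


Divide by 3 repeatedly:
2498 ÷ 3 = 832 remainder 2
832 ÷ 3 = 277 remainder 1
277 ÷ 3 = 92 remainder 1
92 ÷ 3 = 30 remainder 2
30 ÷ 3 = 10 remainder 0
10 ÷ 3 = 3 remainder 1
3 ÷ 3 = 1 remainder 0
1 ÷ 3 = 0 remainder 1
Reading remainders bottom-up:
= 10102112


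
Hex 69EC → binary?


Each hex digit → 4 binary bits:
  6 = 0110
  9 = 1001
  E = 1110
  C = 1100
Concatenate: 0110 1001 1110 1100
= 0110100111101100


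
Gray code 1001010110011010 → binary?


Gray code: 1001010110011010
MSB stays the same: 1
Each subsequent bit = prev_binary XOR current_gray:
  B[1] = 1 XOR 0 = 1
  B[2] = 1 XOR 0 = 1
  B[3] = 1 XOR 1 = 0
  B[4] = 0 XOR 0 = 0
  B[5] = 0 XOR 1 = 1
  B[6] = 1 XOR 0 = 1
  B[7] = 1 XOR 1 = 0
  B[8] = 0 XOR 1 = 1
  B[9] = 1 XOR 0 = 1
  B[10] = 1 XOR 0 = 1
  B[11] = 1 XOR 1 = 0
  B[12] = 0 XOR 1 = 1
  B[13] = 1 XOR 0 = 1
  B[14] = 1 XOR 1 = 0
  B[15] = 0 XOR 0 = 0
= 1110011011101100 (59116 decimal)


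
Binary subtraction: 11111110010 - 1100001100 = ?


Align and subtract column by column (LSB to MSB, borrowing when needed):
  11111110010
- 01100001100
  -----------
  col 0: (0 - 0 borrow-in) - 0 → 0 - 0 = 0, borrow out 0
  col 1: (1 - 0 borrow-in) - 0 → 1 - 0 = 1, borrow out 0
  col 2: (0 - 0 borrow-in) - 1 → borrow from next column: (0+2) - 1 = 1, borrow out 1
  col 3: (0 - 1 borrow-in) - 1 → borrow from next column: (-1+2) - 1 = 0, borrow out 1
  col 4: (1 - 1 borrow-in) - 0 → 0 - 0 = 0, borrow out 0
  col 5: (1 - 0 borrow-in) - 0 → 1 - 0 = 1, borrow out 0
  col 6: (1 - 0 borrow-in) - 0 → 1 - 0 = 1, borrow out 0
  col 7: (1 - 0 borrow-in) - 0 → 1 - 0 = 1, borrow out 0
  col 8: (1 - 0 borrow-in) - 1 → 1 - 1 = 0, borrow out 0
  col 9: (1 - 0 borrow-in) - 1 → 1 - 1 = 0, borrow out 0
  col 10: (1 - 0 borrow-in) - 0 → 1 - 0 = 1, borrow out 0
Reading bits MSB→LSB: 10011100110
Strip leading zeros: 10011100110
= 10011100110


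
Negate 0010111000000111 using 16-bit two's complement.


Original: 0010111000000111
Step 1 - Invert all bits: 1101000111111000
Step 2 - Add 1: 1101000111111000 + 1
= 1101000111111001 (represents -11783)


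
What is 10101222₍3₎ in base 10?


Positional values (base 3):
  2 × 3^0 = 2 × 1 = 2
  2 × 3^1 = 2 × 3 = 6
  2 × 3^2 = 2 × 9 = 18
  1 × 3^3 = 1 × 27 = 27
  0 × 3^4 = 0 × 81 = 0
  1 × 3^5 = 1 × 243 = 243
  0 × 3^6 = 0 × 729 = 0
  1 × 3^7 = 1 × 2187 = 2187
Sum = 2 + 6 + 18 + 27 + 0 + 243 + 0 + 2187
= 2483


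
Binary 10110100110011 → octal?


Group into 3-bit groups: 010110100110011
  010 = 2
  110 = 6
  100 = 4
  110 = 6
  011 = 3
= 0o26463


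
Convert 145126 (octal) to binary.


Each octal digit → 3 binary bits:
  1 = 001
  4 = 100
  5 = 101
  1 = 001
  2 = 010
  6 = 110
Concatenate: 001 100 101 001 010 110
= 001100101001010110


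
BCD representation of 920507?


Each digit → 4-bit binary:
  9 → 1001
  2 → 0010
  0 → 0000
  5 → 0101
  0 → 0000
  7 → 0111
= 1001 0010 0000 0101 0000 0111


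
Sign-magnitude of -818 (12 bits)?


Sign bit: 1 (negative)
Magnitude: 818 = 01100110010
= 101100110010


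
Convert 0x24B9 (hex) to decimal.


Positional values:
Position 0: 9 × 16^0 = 9 × 1 = 9
Position 1: B × 16^1 = 11 × 16 = 176
Position 2: 4 × 16^2 = 4 × 256 = 1024
Position 3: 2 × 16^3 = 2 × 4096 = 8192
Sum = 9 + 176 + 1024 + 8192
= 9401


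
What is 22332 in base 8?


Divide by 8 repeatedly:
22332 ÷ 8 = 2791 remainder 4
2791 ÷ 8 = 348 remainder 7
348 ÷ 8 = 43 remainder 4
43 ÷ 8 = 5 remainder 3
5 ÷ 8 = 0 remainder 5
Reading remainders bottom-up:
= 0o53474


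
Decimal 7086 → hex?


Divide by 16 repeatedly:
7086 ÷ 16 = 442 remainder 14 (E)
442 ÷ 16 = 27 remainder 10 (A)
27 ÷ 16 = 1 remainder 11 (B)
1 ÷ 16 = 0 remainder 1 (1)
Reading remainders bottom-up:
= 0x1BAE


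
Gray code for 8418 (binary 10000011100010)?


Binary: 10000011100010
Gray code: G = B XOR (B >> 1)
B >> 1 = 01000001110001
10000011100010 XOR 01000001110001:
  1 XOR 0 = 1
  0 XOR 1 = 1
  0 XOR 0 = 0
  0 XOR 0 = 0
  0 XOR 0 = 0
  0 XOR 0 = 0
  1 XOR 0 = 1
  1 XOR 1 = 0
  1 XOR 1 = 0
  0 XOR 1 = 1
  0 XOR 0 = 0
  0 XOR 0 = 0
  1 XOR 0 = 1
  0 XOR 1 = 1
= 11000010010011


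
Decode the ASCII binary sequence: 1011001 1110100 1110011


Codes (binary): 1011001 1110100 1110011
Per-code ASCII lookup:
  1011001 = 89  (range 65-90: uppercase, 89 - 65 = 24) → 'Y'
  1110100 = 116  (range 97-122: lowercase, 116 - 97 = 19) → 't'
  1110011 = 115  (range 97-122: lowercase, 115 - 97 = 18) → 's'
= 'Yts'


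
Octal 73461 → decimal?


Positional values:
Position 0: 1 × 8^0 = 1
Position 1: 6 × 8^1 = 48
Position 2: 4 × 8^2 = 256
Position 3: 3 × 8^3 = 1536
Position 4: 7 × 8^4 = 28672
Sum = 1 + 48 + 256 + 1536 + 28672
= 30513


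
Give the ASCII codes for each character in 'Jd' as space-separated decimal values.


String: 'Jd'  (2 characters)
Per-character ASCII lookup:
  'J': uppercase starts at 65: 'J' = 65 + 9 = 74
  'd': lowercase starts at 97: 'd' = 97 + 3 = 100
= 74 100


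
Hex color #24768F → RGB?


Hex: #24768F
R = 24₁₆ = 36
G = 76₁₆ = 118
B = 8F₁₆ = 143
= RGB(36, 118, 143)


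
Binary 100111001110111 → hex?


Group into 4-bit nibbles: 0100111001110111
  0100 = 4
  1110 = E
  0111 = 7
  0111 = 7
= 0x4E77


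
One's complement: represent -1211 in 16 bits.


Original: 0000010010111011
Invert all bits:
  bit 0: 0 → 1
  bit 1: 0 → 1
  bit 2: 0 → 1
  bit 3: 0 → 1
  bit 4: 0 → 1
  bit 5: 1 → 0
  bit 6: 0 → 1
  bit 7: 0 → 1
  bit 8: 1 → 0
  bit 9: 0 → 1
  bit 10: 1 → 0
  bit 11: 1 → 0
  bit 12: 1 → 0
  bit 13: 0 → 1
  bit 14: 1 → 0
  bit 15: 1 → 0
= 1111101101000100


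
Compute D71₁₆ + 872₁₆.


Align and add column by column (LSB to MSB, each column mod 16 with carry):
  0D71
+ 0872
  ----
  col 0: 1(1) + 2(2) + 0 (carry in) = 3 → 3(3), carry out 0
  col 1: 7(7) + 7(7) + 0 (carry in) = 14 → E(14), carry out 0
  col 2: D(13) + 8(8) + 0 (carry in) = 21 → 5(5), carry out 1
  col 3: 0(0) + 0(0) + 1 (carry in) = 1 → 1(1), carry out 0
Reading digits MSB→LSB: 15E3
Strip leading zeros: 15E3
= 0x15E3


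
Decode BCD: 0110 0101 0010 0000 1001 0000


Each 4-bit group → digit:
  0110 → 6
  0101 → 5
  0010 → 2
  0000 → 0
  1001 → 9
  0000 → 0
= 652090


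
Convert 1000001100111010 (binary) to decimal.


Positional values:
Bit 1: 1 × 2^1 = 2
Bit 3: 1 × 2^3 = 8
Bit 4: 1 × 2^4 = 16
Bit 5: 1 × 2^5 = 32
Bit 8: 1 × 2^8 = 256
Bit 9: 1 × 2^9 = 512
Bit 15: 1 × 2^15 = 32768
Sum = 2 + 8 + 16 + 32 + 256 + 512 + 32768
= 33594


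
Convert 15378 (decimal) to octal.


Divide by 8 repeatedly:
15378 ÷ 8 = 1922 remainder 2
1922 ÷ 8 = 240 remainder 2
240 ÷ 8 = 30 remainder 0
30 ÷ 8 = 3 remainder 6
3 ÷ 8 = 0 remainder 3
Reading remainders bottom-up:
= 0o36022


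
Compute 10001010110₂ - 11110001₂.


Align and subtract column by column (LSB to MSB, borrowing when needed):
  10001010110
- 00011110001
  -----------
  col 0: (0 - 0 borrow-in) - 1 → borrow from next column: (0+2) - 1 = 1, borrow out 1
  col 1: (1 - 1 borrow-in) - 0 → 0 - 0 = 0, borrow out 0
  col 2: (1 - 0 borrow-in) - 0 → 1 - 0 = 1, borrow out 0
  col 3: (0 - 0 borrow-in) - 0 → 0 - 0 = 0, borrow out 0
  col 4: (1 - 0 borrow-in) - 1 → 1 - 1 = 0, borrow out 0
  col 5: (0 - 0 borrow-in) - 1 → borrow from next column: (0+2) - 1 = 1, borrow out 1
  col 6: (1 - 1 borrow-in) - 1 → borrow from next column: (0+2) - 1 = 1, borrow out 1
  col 7: (0 - 1 borrow-in) - 1 → borrow from next column: (-1+2) - 1 = 0, borrow out 1
  col 8: (0 - 1 borrow-in) - 0 → borrow from next column: (-1+2) - 0 = 1, borrow out 1
  col 9: (0 - 1 borrow-in) - 0 → borrow from next column: (-1+2) - 0 = 1, borrow out 1
  col 10: (1 - 1 borrow-in) - 0 → 0 - 0 = 0, borrow out 0
Reading bits MSB→LSB: 01101100101
Strip leading zeros: 1101100101
= 1101100101


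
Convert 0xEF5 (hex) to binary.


Each hex digit → 4 binary bits:
  E = 1110
  F = 1111
  5 = 0101
Concatenate: 1110 1111 0101
= 111011110101


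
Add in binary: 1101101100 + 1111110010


Align and add column by column (LSB to MSB, carry propagating):
  01101101100
+ 01111110010
  -----------
  col 0: 0 + 0 + 0 (carry in) = 0 → bit 0, carry out 0
  col 1: 0 + 1 + 0 (carry in) = 1 → bit 1, carry out 0
  col 2: 1 + 0 + 0 (carry in) = 1 → bit 1, carry out 0
  col 3: 1 + 0 + 0 (carry in) = 1 → bit 1, carry out 0
  col 4: 0 + 1 + 0 (carry in) = 1 → bit 1, carry out 0
  col 5: 1 + 1 + 0 (carry in) = 2 → bit 0, carry out 1
  col 6: 1 + 1 + 1 (carry in) = 3 → bit 1, carry out 1
  col 7: 0 + 1 + 1 (carry in) = 2 → bit 0, carry out 1
  col 8: 1 + 1 + 1 (carry in) = 3 → bit 1, carry out 1
  col 9: 1 + 1 + 1 (carry in) = 3 → bit 1, carry out 1
  col 10: 0 + 0 + 1 (carry in) = 1 → bit 1, carry out 0
Reading bits MSB→LSB: 11101011110
Strip leading zeros: 11101011110
= 11101011110


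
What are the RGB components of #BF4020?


Hex: #BF4020
R = BF₁₆ = 191
G = 40₁₆ = 64
B = 20₁₆ = 32
= RGB(191, 64, 32)


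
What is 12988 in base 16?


Divide by 16 repeatedly:
12988 ÷ 16 = 811 remainder 12 (C)
811 ÷ 16 = 50 remainder 11 (B)
50 ÷ 16 = 3 remainder 2 (2)
3 ÷ 16 = 0 remainder 3 (3)
Reading remainders bottom-up:
= 0x32BC


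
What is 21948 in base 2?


Divide by 2 repeatedly:
21948 ÷ 2 = 10974 remainder 0
10974 ÷ 2 = 5487 remainder 0
5487 ÷ 2 = 2743 remainder 1
2743 ÷ 2 = 1371 remainder 1
1371 ÷ 2 = 685 remainder 1
685 ÷ 2 = 342 remainder 1
342 ÷ 2 = 171 remainder 0
171 ÷ 2 = 85 remainder 1
85 ÷ 2 = 42 remainder 1
42 ÷ 2 = 21 remainder 0
21 ÷ 2 = 10 remainder 1
10 ÷ 2 = 5 remainder 0
5 ÷ 2 = 2 remainder 1
2 ÷ 2 = 1 remainder 0
1 ÷ 2 = 0 remainder 1
Reading remainders bottom-up:
= 101010110111100


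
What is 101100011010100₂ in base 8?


Group into 3-bit groups: 101100011010100
  101 = 5
  100 = 4
  011 = 3
  010 = 2
  100 = 4
= 0o54324


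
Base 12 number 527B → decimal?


Positional values (base 12):
  B × 12^0 = 11 × 1 = 11
  7 × 12^1 = 7 × 12 = 84
  2 × 12^2 = 2 × 144 = 288
  5 × 12^3 = 5 × 1728 = 8640
Sum = 11 + 84 + 288 + 8640
= 9023


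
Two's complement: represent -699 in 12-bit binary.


Original: 001010111011
Step 1 - Invert all bits: 110101000100
Step 2 - Add 1: 110101000100 + 1
= 110101000101 (represents -699)


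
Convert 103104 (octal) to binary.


Each octal digit → 3 binary bits:
  1 = 001
  0 = 000
  3 = 011
  1 = 001
  0 = 000
  4 = 100
Concatenate: 001 000 011 001 000 100
= 001000011001000100


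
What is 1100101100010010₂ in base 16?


Group into 4-bit nibbles: 1100101100010010
  1100 = C
  1011 = B
  0001 = 1
  0010 = 2
= 0xCB12


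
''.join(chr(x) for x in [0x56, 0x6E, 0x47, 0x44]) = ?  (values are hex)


Codes (hex): 0x56 0x6E 0x47 0x44
Per-code ASCII lookup:
  0x56 = 86  (range 65-90: uppercase, 86 - 65 = 21) → 'V'
  0x6E = 110  (range 97-122: lowercase, 110 - 97 = 13) → 'n'
  0x47 = 71  (range 65-90: uppercase, 71 - 65 = 6) → 'G'
  0x44 = 68  (range 65-90: uppercase, 68 - 65 = 3) → 'D'
= 'VnGD'


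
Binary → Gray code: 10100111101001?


Binary: 10100111101001
Gray code: G = B XOR (B >> 1)
B >> 1 = 01010011110100
10100111101001 XOR 01010011110100:
  1 XOR 0 = 1
  0 XOR 1 = 1
  1 XOR 0 = 1
  0 XOR 1 = 1
  0 XOR 0 = 0
  1 XOR 0 = 1
  1 XOR 1 = 0
  1 XOR 1 = 0
  1 XOR 1 = 0
  0 XOR 1 = 1
  1 XOR 0 = 1
  0 XOR 1 = 1
  0 XOR 0 = 0
  1 XOR 0 = 1
= 11110100011101


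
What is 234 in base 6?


Divide by 6 repeatedly:
234 ÷ 6 = 39 remainder 0
39 ÷ 6 = 6 remainder 3
6 ÷ 6 = 1 remainder 0
1 ÷ 6 = 0 remainder 1
Reading remainders bottom-up:
= 1030


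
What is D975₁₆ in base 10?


Positional values:
Position 0: 5 × 16^0 = 5 × 1 = 5
Position 1: 7 × 16^1 = 7 × 16 = 112
Position 2: 9 × 16^2 = 9 × 256 = 2304
Position 3: D × 16^3 = 13 × 4096 = 53248
Sum = 5 + 112 + 2304 + 53248
= 55669


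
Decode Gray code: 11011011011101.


Gray code: 11011011011101
MSB stays the same: 1
Each subsequent bit = prev_binary XOR current_gray:
  B[1] = 1 XOR 1 = 0
  B[2] = 0 XOR 0 = 0
  B[3] = 0 XOR 1 = 1
  B[4] = 1 XOR 1 = 0
  B[5] = 0 XOR 0 = 0
  B[6] = 0 XOR 1 = 1
  B[7] = 1 XOR 1 = 0
  B[8] = 0 XOR 0 = 0
  B[9] = 0 XOR 1 = 1
  B[10] = 1 XOR 1 = 0
  B[11] = 0 XOR 1 = 1
  B[12] = 1 XOR 0 = 1
  B[13] = 1 XOR 1 = 0
= 10010010010110 (9366 decimal)


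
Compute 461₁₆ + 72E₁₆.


Align and add column by column (LSB to MSB, each column mod 16 with carry):
  0461
+ 072E
  ----
  col 0: 1(1) + E(14) + 0 (carry in) = 15 → F(15), carry out 0
  col 1: 6(6) + 2(2) + 0 (carry in) = 8 → 8(8), carry out 0
  col 2: 4(4) + 7(7) + 0 (carry in) = 11 → B(11), carry out 0
  col 3: 0(0) + 0(0) + 0 (carry in) = 0 → 0(0), carry out 0
Reading digits MSB→LSB: 0B8F
Strip leading zeros: B8F
= 0xB8F


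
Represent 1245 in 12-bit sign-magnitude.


Sign bit: 0 (positive)
Magnitude: 1245 = 10011011101
= 010011011101


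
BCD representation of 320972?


Each digit → 4-bit binary:
  3 → 0011
  2 → 0010
  0 → 0000
  9 → 1001
  7 → 0111
  2 → 0010
= 0011 0010 0000 1001 0111 0010


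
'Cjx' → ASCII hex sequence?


String: 'Cjx'  (3 characters)
Per-character ASCII lookup:
  'C': uppercase starts at 65: 'C' = 65 + 2 = 67 → 0x43
  'j': lowercase starts at 97: 'j' = 97 + 9 = 106 → 0x6A
  'x': lowercase starts at 97: 'x' = 97 + 23 = 120 → 0x78
= 0x43 0x6A 0x78


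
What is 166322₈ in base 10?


Positional values:
Position 0: 2 × 8^0 = 2
Position 1: 2 × 8^1 = 16
Position 2: 3 × 8^2 = 192
Position 3: 6 × 8^3 = 3072
Position 4: 6 × 8^4 = 24576
Position 5: 1 × 8^5 = 32768
Sum = 2 + 16 + 192 + 3072 + 24576 + 32768
= 60626


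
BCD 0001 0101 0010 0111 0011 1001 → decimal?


Each 4-bit group → digit:
  0001 → 1
  0101 → 5
  0010 → 2
  0111 → 7
  0011 → 3
  1001 → 9
= 152739


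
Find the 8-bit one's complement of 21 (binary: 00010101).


Original: 00010101
Invert all bits:
  bit 0: 0 → 1
  bit 1: 0 → 1
  bit 2: 0 → 1
  bit 3: 1 → 0
  bit 4: 0 → 1
  bit 5: 1 → 0
  bit 6: 0 → 1
  bit 7: 1 → 0
= 11101010


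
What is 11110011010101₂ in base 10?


Positional values:
Bit 0: 1 × 2^0 = 1
Bit 2: 1 × 2^2 = 4
Bit 4: 1 × 2^4 = 16
Bit 6: 1 × 2^6 = 64
Bit 7: 1 × 2^7 = 128
Bit 10: 1 × 2^10 = 1024
Bit 11: 1 × 2^11 = 2048
Bit 12: 1 × 2^12 = 4096
Bit 13: 1 × 2^13 = 8192
Sum = 1 + 4 + 16 + 64 + 128 + 1024 + 2048 + 4096 + 8192
= 15573


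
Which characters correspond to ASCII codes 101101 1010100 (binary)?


Codes (binary): 101101 1010100
Per-code ASCII lookup:
  101101 = 45  (special character) → '-'
  1010100 = 84  (range 65-90: uppercase, 84 - 65 = 19) → 'T'
= '-T'


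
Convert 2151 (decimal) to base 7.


Divide by 7 repeatedly:
2151 ÷ 7 = 307 remainder 2
307 ÷ 7 = 43 remainder 6
43 ÷ 7 = 6 remainder 1
6 ÷ 7 = 0 remainder 6
Reading remainders bottom-up:
= 6162


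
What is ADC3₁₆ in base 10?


Positional values:
Position 0: 3 × 16^0 = 3 × 1 = 3
Position 1: C × 16^1 = 12 × 16 = 192
Position 2: D × 16^2 = 13 × 256 = 3328
Position 3: A × 16^3 = 10 × 4096 = 40960
Sum = 3 + 192 + 3328 + 40960
= 44483


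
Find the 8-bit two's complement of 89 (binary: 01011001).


Original: 01011001
Step 1 - Invert all bits: 10100110
Step 2 - Add 1: 10100110 + 1
= 10100111 (represents -89)


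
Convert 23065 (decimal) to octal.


Divide by 8 repeatedly:
23065 ÷ 8 = 2883 remainder 1
2883 ÷ 8 = 360 remainder 3
360 ÷ 8 = 45 remainder 0
45 ÷ 8 = 5 remainder 5
5 ÷ 8 = 0 remainder 5
Reading remainders bottom-up:
= 0o55031


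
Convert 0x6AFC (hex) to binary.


Each hex digit → 4 binary bits:
  6 = 0110
  A = 1010
  F = 1111
  C = 1100
Concatenate: 0110 1010 1111 1100
= 0110101011111100


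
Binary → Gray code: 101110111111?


Binary: 101110111111
Gray code: G = B XOR (B >> 1)
B >> 1 = 010111011111
101110111111 XOR 010111011111:
  1 XOR 0 = 1
  0 XOR 1 = 1
  1 XOR 0 = 1
  1 XOR 1 = 0
  1 XOR 1 = 0
  0 XOR 1 = 1
  1 XOR 0 = 1
  1 XOR 1 = 0
  1 XOR 1 = 0
  1 XOR 1 = 0
  1 XOR 1 = 0
  1 XOR 1 = 0
= 111001100000


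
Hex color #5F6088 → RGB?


Hex: #5F6088
R = 5F₁₆ = 95
G = 60₁₆ = 96
B = 88₁₆ = 136
= RGB(95, 96, 136)


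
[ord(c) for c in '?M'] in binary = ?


String: '?M'  (2 characters)
Per-character ASCII lookup:
  '?': special character: '?' = 63 → 111111
  'M': uppercase starts at 65: 'M' = 65 + 12 = 77 → 1001101
= 111111 1001101


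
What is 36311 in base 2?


Divide by 2 repeatedly:
36311 ÷ 2 = 18155 remainder 1
18155 ÷ 2 = 9077 remainder 1
9077 ÷ 2 = 4538 remainder 1
4538 ÷ 2 = 2269 remainder 0
2269 ÷ 2 = 1134 remainder 1
1134 ÷ 2 = 567 remainder 0
567 ÷ 2 = 283 remainder 1
283 ÷ 2 = 141 remainder 1
141 ÷ 2 = 70 remainder 1
70 ÷ 2 = 35 remainder 0
35 ÷ 2 = 17 remainder 1
17 ÷ 2 = 8 remainder 1
8 ÷ 2 = 4 remainder 0
4 ÷ 2 = 2 remainder 0
2 ÷ 2 = 1 remainder 0
1 ÷ 2 = 0 remainder 1
Reading remainders bottom-up:
= 1000110111010111


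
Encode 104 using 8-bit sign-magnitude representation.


Sign bit: 0 (positive)
Magnitude: 104 = 1101000
= 01101000


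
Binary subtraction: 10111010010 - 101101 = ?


Align and subtract column by column (LSB to MSB, borrowing when needed):
  10111010010
- 00000101101
  -----------
  col 0: (0 - 0 borrow-in) - 1 → borrow from next column: (0+2) - 1 = 1, borrow out 1
  col 1: (1 - 1 borrow-in) - 0 → 0 - 0 = 0, borrow out 0
  col 2: (0 - 0 borrow-in) - 1 → borrow from next column: (0+2) - 1 = 1, borrow out 1
  col 3: (0 - 1 borrow-in) - 1 → borrow from next column: (-1+2) - 1 = 0, borrow out 1
  col 4: (1 - 1 borrow-in) - 0 → 0 - 0 = 0, borrow out 0
  col 5: (0 - 0 borrow-in) - 1 → borrow from next column: (0+2) - 1 = 1, borrow out 1
  col 6: (1 - 1 borrow-in) - 0 → 0 - 0 = 0, borrow out 0
  col 7: (1 - 0 borrow-in) - 0 → 1 - 0 = 1, borrow out 0
  col 8: (1 - 0 borrow-in) - 0 → 1 - 0 = 1, borrow out 0
  col 9: (0 - 0 borrow-in) - 0 → 0 - 0 = 0, borrow out 0
  col 10: (1 - 0 borrow-in) - 0 → 1 - 0 = 1, borrow out 0
Reading bits MSB→LSB: 10110100101
Strip leading zeros: 10110100101
= 10110100101


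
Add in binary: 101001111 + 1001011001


Align and add column by column (LSB to MSB, carry propagating):
  00101001111
+ 01001011001
  -----------
  col 0: 1 + 1 + 0 (carry in) = 2 → bit 0, carry out 1
  col 1: 1 + 0 + 1 (carry in) = 2 → bit 0, carry out 1
  col 2: 1 + 0 + 1 (carry in) = 2 → bit 0, carry out 1
  col 3: 1 + 1 + 1 (carry in) = 3 → bit 1, carry out 1
  col 4: 0 + 1 + 1 (carry in) = 2 → bit 0, carry out 1
  col 5: 0 + 0 + 1 (carry in) = 1 → bit 1, carry out 0
  col 6: 1 + 1 + 0 (carry in) = 2 → bit 0, carry out 1
  col 7: 0 + 0 + 1 (carry in) = 1 → bit 1, carry out 0
  col 8: 1 + 0 + 0 (carry in) = 1 → bit 1, carry out 0
  col 9: 0 + 1 + 0 (carry in) = 1 → bit 1, carry out 0
  col 10: 0 + 0 + 0 (carry in) = 0 → bit 0, carry out 0
Reading bits MSB→LSB: 01110101000
Strip leading zeros: 1110101000
= 1110101000


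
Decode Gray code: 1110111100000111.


Gray code: 1110111100000111
MSB stays the same: 1
Each subsequent bit = prev_binary XOR current_gray:
  B[1] = 1 XOR 1 = 0
  B[2] = 0 XOR 1 = 1
  B[3] = 1 XOR 0 = 1
  B[4] = 1 XOR 1 = 0
  B[5] = 0 XOR 1 = 1
  B[6] = 1 XOR 1 = 0
  B[7] = 0 XOR 1 = 1
  B[8] = 1 XOR 0 = 1
  B[9] = 1 XOR 0 = 1
  B[10] = 1 XOR 0 = 1
  B[11] = 1 XOR 0 = 1
  B[12] = 1 XOR 0 = 1
  B[13] = 1 XOR 1 = 0
  B[14] = 0 XOR 1 = 1
  B[15] = 1 XOR 1 = 0
= 1011010111111010 (46586 decimal)


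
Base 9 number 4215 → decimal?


Positional values (base 9):
  5 × 9^0 = 5 × 1 = 5
  1 × 9^1 = 1 × 9 = 9
  2 × 9^2 = 2 × 81 = 162
  4 × 9^3 = 4 × 729 = 2916
Sum = 5 + 9 + 162 + 2916
= 3092


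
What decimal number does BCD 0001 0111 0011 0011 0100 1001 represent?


Each 4-bit group → digit:
  0001 → 1
  0111 → 7
  0011 → 3
  0011 → 3
  0100 → 4
  1001 → 9
= 173349


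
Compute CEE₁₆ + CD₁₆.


Align and add column by column (LSB to MSB, each column mod 16 with carry):
  0CEE
+ 00CD
  ----
  col 0: E(14) + D(13) + 0 (carry in) = 27 → B(11), carry out 1
  col 1: E(14) + C(12) + 1 (carry in) = 27 → B(11), carry out 1
  col 2: C(12) + 0(0) + 1 (carry in) = 13 → D(13), carry out 0
  col 3: 0(0) + 0(0) + 0 (carry in) = 0 → 0(0), carry out 0
Reading digits MSB→LSB: 0DBB
Strip leading zeros: DBB
= 0xDBB


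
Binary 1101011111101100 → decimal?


Positional values:
Bit 2: 1 × 2^2 = 4
Bit 3: 1 × 2^3 = 8
Bit 5: 1 × 2^5 = 32
Bit 6: 1 × 2^6 = 64
Bit 7: 1 × 2^7 = 128
Bit 8: 1 × 2^8 = 256
Bit 9: 1 × 2^9 = 512
Bit 10: 1 × 2^10 = 1024
Bit 12: 1 × 2^12 = 4096
Bit 14: 1 × 2^14 = 16384
Bit 15: 1 × 2^15 = 32768
Sum = 4 + 8 + 32 + 64 + 128 + 256 + 512 + 1024 + 4096 + 16384 + 32768
= 55276


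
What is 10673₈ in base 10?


Positional values:
Position 0: 3 × 8^0 = 3
Position 1: 7 × 8^1 = 56
Position 2: 6 × 8^2 = 384
Position 3: 0 × 8^3 = 0
Position 4: 1 × 8^4 = 4096
Sum = 3 + 56 + 384 + 0 + 4096
= 4539


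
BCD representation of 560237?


Each digit → 4-bit binary:
  5 → 0101
  6 → 0110
  0 → 0000
  2 → 0010
  3 → 0011
  7 → 0111
= 0101 0110 0000 0010 0011 0111


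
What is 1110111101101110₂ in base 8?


Group into 3-bit groups: 001110111101101110
  001 = 1
  110 = 6
  111 = 7
  101 = 5
  101 = 5
  110 = 6
= 0o167556


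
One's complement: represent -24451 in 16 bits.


Original: 0101111110000011
Invert all bits:
  bit 0: 0 → 1
  bit 1: 1 → 0
  bit 2: 0 → 1
  bit 3: 1 → 0
  bit 4: 1 → 0
  bit 5: 1 → 0
  bit 6: 1 → 0
  bit 7: 1 → 0
  bit 8: 1 → 0
  bit 9: 0 → 1
  bit 10: 0 → 1
  bit 11: 0 → 1
  bit 12: 0 → 1
  bit 13: 0 → 1
  bit 14: 1 → 0
  bit 15: 1 → 0
= 1010000001111100


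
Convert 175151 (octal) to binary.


Each octal digit → 3 binary bits:
  1 = 001
  7 = 111
  5 = 101
  1 = 001
  5 = 101
  1 = 001
Concatenate: 001 111 101 001 101 001
= 001111101001101001


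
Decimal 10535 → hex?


Divide by 16 repeatedly:
10535 ÷ 16 = 658 remainder 7 (7)
658 ÷ 16 = 41 remainder 2 (2)
41 ÷ 16 = 2 remainder 9 (9)
2 ÷ 16 = 0 remainder 2 (2)
Reading remainders bottom-up:
= 0x2927


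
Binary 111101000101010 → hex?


Group into 4-bit nibbles: 0111101000101010
  0111 = 7
  1010 = A
  0010 = 2
  1010 = A
= 0x7A2A


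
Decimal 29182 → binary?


Divide by 2 repeatedly:
29182 ÷ 2 = 14591 remainder 0
14591 ÷ 2 = 7295 remainder 1
7295 ÷ 2 = 3647 remainder 1
3647 ÷ 2 = 1823 remainder 1
1823 ÷ 2 = 911 remainder 1
911 ÷ 2 = 455 remainder 1
455 ÷ 2 = 227 remainder 1
227 ÷ 2 = 113 remainder 1
113 ÷ 2 = 56 remainder 1
56 ÷ 2 = 28 remainder 0
28 ÷ 2 = 14 remainder 0
14 ÷ 2 = 7 remainder 0
7 ÷ 2 = 3 remainder 1
3 ÷ 2 = 1 remainder 1
1 ÷ 2 = 0 remainder 1
Reading remainders bottom-up:
= 111000111111110


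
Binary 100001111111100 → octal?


Group into 3-bit groups: 100001111111100
  100 = 4
  001 = 1
  111 = 7
  111 = 7
  100 = 4
= 0o41774
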